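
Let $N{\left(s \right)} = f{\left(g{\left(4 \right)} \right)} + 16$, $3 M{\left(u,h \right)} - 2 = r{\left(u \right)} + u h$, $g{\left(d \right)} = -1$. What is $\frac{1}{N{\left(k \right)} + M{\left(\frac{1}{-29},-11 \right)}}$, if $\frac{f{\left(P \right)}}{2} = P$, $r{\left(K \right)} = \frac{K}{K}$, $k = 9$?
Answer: $\frac{87}{1316} \approx 0.066109$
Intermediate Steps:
$r{\left(K \right)} = 1$
$f{\left(P \right)} = 2 P$
$M{\left(u,h \right)} = 1 + \frac{h u}{3}$ ($M{\left(u,h \right)} = \frac{2}{3} + \frac{1 + u h}{3} = \frac{2}{3} + \frac{1 + h u}{3} = \frac{2}{3} + \left(\frac{1}{3} + \frac{h u}{3}\right) = 1 + \frac{h u}{3}$)
$N{\left(s \right)} = 14$ ($N{\left(s \right)} = 2 \left(-1\right) + 16 = -2 + 16 = 14$)
$\frac{1}{N{\left(k \right)} + M{\left(\frac{1}{-29},-11 \right)}} = \frac{1}{14 + \left(1 + \frac{1}{3} \left(-11\right) \frac{1}{-29}\right)} = \frac{1}{14 + \left(1 + \frac{1}{3} \left(-11\right) \left(- \frac{1}{29}\right)\right)} = \frac{1}{14 + \left(1 + \frac{11}{87}\right)} = \frac{1}{14 + \frac{98}{87}} = \frac{1}{\frac{1316}{87}} = \frac{87}{1316}$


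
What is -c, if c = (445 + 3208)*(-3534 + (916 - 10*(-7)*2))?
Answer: 9052134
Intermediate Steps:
c = -9052134 (c = 3653*(-3534 + (916 + 70*2)) = 3653*(-3534 + (916 + 140)) = 3653*(-3534 + 1056) = 3653*(-2478) = -9052134)
-c = -1*(-9052134) = 9052134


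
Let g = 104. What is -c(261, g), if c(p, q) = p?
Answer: -261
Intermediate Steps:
-c(261, g) = -1*261 = -261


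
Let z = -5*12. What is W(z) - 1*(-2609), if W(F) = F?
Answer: 2549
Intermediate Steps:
z = -60
W(z) - 1*(-2609) = -60 - 1*(-2609) = -60 + 2609 = 2549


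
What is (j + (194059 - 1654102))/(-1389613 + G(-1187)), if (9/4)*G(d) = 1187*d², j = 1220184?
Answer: -2158731/6677278295 ≈ -0.00032330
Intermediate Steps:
G(d) = 4748*d²/9 (G(d) = 4*(1187*d²)/9 = 4748*d²/9)
(j + (194059 - 1654102))/(-1389613 + G(-1187)) = (1220184 + (194059 - 1654102))/(-1389613 + (4748/9)*(-1187)²) = (1220184 - 1460043)/(-1389613 + (4748/9)*1408969) = -239859/(-1389613 + 6689784812/9) = -239859/6677278295/9 = -239859*9/6677278295 = -2158731/6677278295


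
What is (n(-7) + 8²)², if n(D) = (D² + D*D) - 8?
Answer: 23716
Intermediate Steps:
n(D) = -8 + 2*D² (n(D) = (D² + D²) - 8 = 2*D² - 8 = -8 + 2*D²)
(n(-7) + 8²)² = ((-8 + 2*(-7)²) + 8²)² = ((-8 + 2*49) + 64)² = ((-8 + 98) + 64)² = (90 + 64)² = 154² = 23716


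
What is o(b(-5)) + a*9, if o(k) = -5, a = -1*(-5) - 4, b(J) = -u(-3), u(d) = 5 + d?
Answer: 4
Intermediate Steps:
b(J) = -2 (b(J) = -(5 - 3) = -1*2 = -2)
a = 1 (a = 5 - 4 = 1)
o(b(-5)) + a*9 = -5 + 1*9 = -5 + 9 = 4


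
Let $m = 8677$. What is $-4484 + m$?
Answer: $4193$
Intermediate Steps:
$-4484 + m = -4484 + 8677 = 4193$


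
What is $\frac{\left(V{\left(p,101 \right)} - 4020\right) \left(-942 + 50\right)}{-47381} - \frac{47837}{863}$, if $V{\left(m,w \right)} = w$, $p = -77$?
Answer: $- \frac{5283395421}{40889803} \approx -129.21$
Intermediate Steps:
$\frac{\left(V{\left(p,101 \right)} - 4020\right) \left(-942 + 50\right)}{-47381} - \frac{47837}{863} = \frac{\left(101 - 4020\right) \left(-942 + 50\right)}{-47381} - \frac{47837}{863} = \left(-3919\right) \left(-892\right) \left(- \frac{1}{47381}\right) - \frac{47837}{863} = 3495748 \left(- \frac{1}{47381}\right) - \frac{47837}{863} = - \frac{3495748}{47381} - \frac{47837}{863} = - \frac{5283395421}{40889803}$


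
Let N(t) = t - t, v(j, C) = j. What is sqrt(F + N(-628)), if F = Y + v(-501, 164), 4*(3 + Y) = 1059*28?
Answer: 7*sqrt(141) ≈ 83.120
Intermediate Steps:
N(t) = 0
Y = 7410 (Y = -3 + (1059*28)/4 = -3 + (1/4)*29652 = -3 + 7413 = 7410)
F = 6909 (F = 7410 - 501 = 6909)
sqrt(F + N(-628)) = sqrt(6909 + 0) = sqrt(6909) = 7*sqrt(141)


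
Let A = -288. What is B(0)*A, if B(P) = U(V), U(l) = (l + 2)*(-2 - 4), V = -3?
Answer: -1728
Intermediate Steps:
U(l) = -12 - 6*l (U(l) = (2 + l)*(-6) = -12 - 6*l)
B(P) = 6 (B(P) = -12 - 6*(-3) = -12 + 18 = 6)
B(0)*A = 6*(-288) = -1728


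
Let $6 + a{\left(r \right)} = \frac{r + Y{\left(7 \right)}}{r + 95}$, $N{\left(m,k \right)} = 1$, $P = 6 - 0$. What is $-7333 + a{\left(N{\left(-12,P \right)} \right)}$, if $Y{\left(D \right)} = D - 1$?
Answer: $- \frac{704537}{96} \approx -7338.9$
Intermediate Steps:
$Y{\left(D \right)} = -1 + D$
$P = 6$ ($P = 6 + 0 = 6$)
$a{\left(r \right)} = -6 + \frac{6 + r}{95 + r}$ ($a{\left(r \right)} = -6 + \frac{r + \left(-1 + 7\right)}{r + 95} = -6 + \frac{r + 6}{95 + r} = -6 + \frac{6 + r}{95 + r}$)
$-7333 + a{\left(N{\left(-12,P \right)} \right)} = -7333 + \frac{-564 - 5}{95 + 1} = -7333 + \frac{-564 - 5}{96} = -7333 + \frac{1}{96} \left(-569\right) = -7333 - \frac{569}{96} = - \frac{704537}{96}$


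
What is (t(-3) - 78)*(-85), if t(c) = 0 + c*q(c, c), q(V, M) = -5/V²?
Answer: 19465/3 ≈ 6488.3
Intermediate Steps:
q(V, M) = -5/V²
t(c) = -5/c (t(c) = 0 + c*(-5/c²) = 0 - 5/c = -5/c)
(t(-3) - 78)*(-85) = (-5/(-3) - 78)*(-85) = (-5*(-⅓) - 78)*(-85) = (5/3 - 78)*(-85) = -229/3*(-85) = 19465/3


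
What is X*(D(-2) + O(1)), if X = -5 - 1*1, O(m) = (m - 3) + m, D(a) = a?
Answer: 18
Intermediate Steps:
O(m) = -3 + 2*m (O(m) = (-3 + m) + m = -3 + 2*m)
X = -6 (X = -5 - 1 = -6)
X*(D(-2) + O(1)) = -6*(-2 + (-3 + 2*1)) = -6*(-2 + (-3 + 2)) = -6*(-2 - 1) = -6*(-3) = 18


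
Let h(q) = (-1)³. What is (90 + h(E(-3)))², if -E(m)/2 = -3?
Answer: 7921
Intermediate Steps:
E(m) = 6 (E(m) = -2*(-3) = 6)
h(q) = -1
(90 + h(E(-3)))² = (90 - 1)² = 89² = 7921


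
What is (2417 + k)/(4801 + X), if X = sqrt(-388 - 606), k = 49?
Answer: 11839266/23050595 - 2466*I*sqrt(994)/23050595 ≈ 0.51362 - 0.0033729*I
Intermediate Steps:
X = I*sqrt(994) (X = sqrt(-994) = I*sqrt(994) ≈ 31.528*I)
(2417 + k)/(4801 + X) = (2417 + 49)/(4801 + I*sqrt(994)) = 2466/(4801 + I*sqrt(994))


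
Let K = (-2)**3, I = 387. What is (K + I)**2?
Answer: 143641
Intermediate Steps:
K = -8
(K + I)**2 = (-8 + 387)**2 = 379**2 = 143641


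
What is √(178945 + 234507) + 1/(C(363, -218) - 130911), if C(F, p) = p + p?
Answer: -1/131347 + 2*√103363 ≈ 643.00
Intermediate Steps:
C(F, p) = 2*p
√(178945 + 234507) + 1/(C(363, -218) - 130911) = √(178945 + 234507) + 1/(2*(-218) - 130911) = √413452 + 1/(-436 - 130911) = 2*√103363 + 1/(-131347) = 2*√103363 - 1/131347 = -1/131347 + 2*√103363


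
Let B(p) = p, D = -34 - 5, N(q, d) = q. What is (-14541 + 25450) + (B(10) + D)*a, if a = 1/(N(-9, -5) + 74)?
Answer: 709056/65 ≈ 10909.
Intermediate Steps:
D = -39
a = 1/65 (a = 1/(-9 + 74) = 1/65 ≈ 0.015385)
(-14541 + 25450) + (B(10) + D)*a = (-14541 + 25450) + (10 - 39)*(1/65) = 10909 - 29*1/65 = 10909 - 29/65 = 709056/65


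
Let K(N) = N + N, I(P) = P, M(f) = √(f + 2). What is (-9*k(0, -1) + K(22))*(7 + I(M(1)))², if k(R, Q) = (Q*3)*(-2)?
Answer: -520 - 140*√3 ≈ -762.49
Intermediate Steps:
M(f) = √(2 + f)
k(R, Q) = -6*Q (k(R, Q) = (3*Q)*(-2) = -6*Q)
K(N) = 2*N
(-9*k(0, -1) + K(22))*(7 + I(M(1)))² = (-(-54)*(-1) + 2*22)*(7 + √(2 + 1))² = (-9*6 + 44)*(7 + √3)² = (-54 + 44)*(7 + √3)² = -10*(7 + √3)²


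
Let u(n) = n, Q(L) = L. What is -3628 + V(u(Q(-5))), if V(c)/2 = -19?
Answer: -3666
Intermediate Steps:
V(c) = -38 (V(c) = 2*(-19) = -38)
-3628 + V(u(Q(-5))) = -3628 - 38 = -3666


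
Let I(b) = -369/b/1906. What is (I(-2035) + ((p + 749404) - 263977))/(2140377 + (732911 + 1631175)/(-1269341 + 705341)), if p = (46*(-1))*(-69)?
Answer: 53442992699227800/234113168717293547 ≈ 0.22828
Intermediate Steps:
p = 3174 (p = -46*(-69) = 3174)
I(b) = -369/(1906*b) (I(b) = -369/b*(1/1906) = -369/(1906*b))
(I(-2035) + ((p + 749404) - 263977))/(2140377 + (732911 + 1631175)/(-1269341 + 705341)) = (-369/1906/(-2035) + ((3174 + 749404) - 263977))/(2140377 + (732911 + 1631175)/(-1269341 + 705341)) = (-369/1906*(-1/2035) + (752578 - 263977))/(2140377 + 2364086/(-564000)) = (369/3878710 + 488601)/(2140377 + 2364086*(-1/564000)) = 1895141585079/(3878710*(2140377 - 1182043/282000)) = 1895141585079/(3878710*(603585131957/282000)) = (1895141585079/3878710)*(282000/603585131957) = 53442992699227800/234113168717293547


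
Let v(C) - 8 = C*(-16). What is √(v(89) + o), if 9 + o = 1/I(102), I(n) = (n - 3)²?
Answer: 2*I*√3491606/99 ≈ 37.749*I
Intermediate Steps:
I(n) = (-3 + n)²
o = -88208/9801 (o = -9 + 1/((-3 + 102)²) = -9 + 1/(99²) = -9 + 1/9801 = -88208/9801 ≈ -8.9999)
v(C) = 8 - 16*C (v(C) = 8 + C*(-16) = 8 - 16*C)
√(v(89) + o) = √((8 - 16*89) - 88208/9801) = √((8 - 1424) - 88208/9801) = √(-1416 - 88208/9801) = √(-13966424/9801) = 2*I*√3491606/99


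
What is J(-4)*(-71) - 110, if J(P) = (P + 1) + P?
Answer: 387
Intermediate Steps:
J(P) = 1 + 2*P (J(P) = (1 + P) + P = 1 + 2*P)
J(-4)*(-71) - 110 = (1 + 2*(-4))*(-71) - 110 = (1 - 8)*(-71) - 110 = -7*(-71) - 110 = 497 - 110 = 387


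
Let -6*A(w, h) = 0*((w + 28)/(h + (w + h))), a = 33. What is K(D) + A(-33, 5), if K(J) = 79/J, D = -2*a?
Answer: -79/66 ≈ -1.1970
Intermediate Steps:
A(w, h) = 0 (A(w, h) = -0*(w + 28)/(h + (w + h)) = -0*(28 + w)/(h + (h + w)) = -0*(28 + w)/(w + 2*h) = -1/6*0 = 0)
D = -66 (D = -2*33 = -66)
K(D) + A(-33, 5) = 79/(-66) + 0 = 79*(-1/66) + 0 = -79/66 + 0 = -79/66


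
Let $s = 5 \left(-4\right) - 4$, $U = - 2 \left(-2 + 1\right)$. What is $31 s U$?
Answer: $-1488$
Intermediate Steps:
$U = 2$ ($U = \left(-2\right) \left(-1\right) = 2$)
$s = -24$ ($s = -20 - 4 = -24$)
$31 s U = 31 \left(-24\right) 2 = \left(-744\right) 2 = -1488$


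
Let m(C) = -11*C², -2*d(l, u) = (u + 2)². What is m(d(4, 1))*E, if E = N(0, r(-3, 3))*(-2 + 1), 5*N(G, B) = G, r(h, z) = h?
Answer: 0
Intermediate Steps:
d(l, u) = -(2 + u)²/2 (d(l, u) = -(u + 2)²/2 = -(2 + u)²/2)
N(G, B) = G/5
E = 0 (E = ((⅕)*0)*(-2 + 1) = 0*(-1) = 0)
m(d(4, 1))*E = -11*(2 + 1)⁴/4*0 = -11*(-½*3²)²*0 = -11*(-½*9)²*0 = -11*(-9/2)²*0 = -11*81/4*0 = -891/4*0 = 0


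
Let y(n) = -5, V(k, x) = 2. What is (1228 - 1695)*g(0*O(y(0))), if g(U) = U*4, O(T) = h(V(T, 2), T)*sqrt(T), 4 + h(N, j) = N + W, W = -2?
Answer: 0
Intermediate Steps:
h(N, j) = -6 + N (h(N, j) = -4 + (N - 2) = -4 + (-2 + N) = -6 + N)
O(T) = -4*sqrt(T) (O(T) = (-6 + 2)*sqrt(T) = -4*sqrt(T))
g(U) = 4*U
(1228 - 1695)*g(0*O(y(0))) = (1228 - 1695)*(4*(0*(-4*I*sqrt(5)))) = -1868*0*(-4*I*sqrt(5)) = -1868*0 = -467*0 = 0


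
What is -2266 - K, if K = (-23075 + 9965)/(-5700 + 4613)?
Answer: -2476252/1087 ≈ -2278.1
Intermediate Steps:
K = 13110/1087 (K = -13110/(-1087) = -13110*(-1/1087) = 13110/1087 ≈ 12.061)
-2266 - K = -2266 - 1*13110/1087 = -2266 - 13110/1087 = -2476252/1087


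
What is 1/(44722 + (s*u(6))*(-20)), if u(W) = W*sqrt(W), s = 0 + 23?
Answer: 22361/977175842 + 690*sqrt(6)/488587921 ≈ 2.6343e-5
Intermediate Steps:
s = 23
u(W) = W**(3/2)
1/(44722 + (s*u(6))*(-20)) = 1/(44722 + (23*6**(3/2))*(-20)) = 1/(44722 + (23*(6*sqrt(6)))*(-20)) = 1/(44722 + (138*sqrt(6))*(-20)) = 1/(44722 - 2760*sqrt(6))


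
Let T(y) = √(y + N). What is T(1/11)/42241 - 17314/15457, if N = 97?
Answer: -17314/15457 + 2*√2937/464651 ≈ -1.1199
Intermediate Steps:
T(y) = √(97 + y) (T(y) = √(y + 97) = √(97 + y))
T(1/11)/42241 - 17314/15457 = √(97 + 1/11)/42241 - 17314/15457 = √(97 + 1/11)*(1/42241) - 17314/15457 = √(1068/11)*(1/42241) - 1*17314/15457 = (2*√2937/11)*(1/42241) - 17314/15457 = 2*√2937/464651 - 17314/15457 = -17314/15457 + 2*√2937/464651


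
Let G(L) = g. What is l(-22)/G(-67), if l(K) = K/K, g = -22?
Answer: -1/22 ≈ -0.045455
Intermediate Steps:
l(K) = 1
G(L) = -22
l(-22)/G(-67) = 1/(-22) = 1*(-1/22) = -1/22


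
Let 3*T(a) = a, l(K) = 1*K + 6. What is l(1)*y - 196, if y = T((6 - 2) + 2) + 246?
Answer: 1540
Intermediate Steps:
l(K) = 6 + K (l(K) = K + 6 = 6 + K)
T(a) = a/3
y = 248 (y = ((6 - 2) + 2)/3 + 246 = (4 + 2)/3 + 246 = (⅓)*6 + 246 = 2 + 246 = 248)
l(1)*y - 196 = (6 + 1)*248 - 196 = 7*248 - 196 = 1736 - 196 = 1540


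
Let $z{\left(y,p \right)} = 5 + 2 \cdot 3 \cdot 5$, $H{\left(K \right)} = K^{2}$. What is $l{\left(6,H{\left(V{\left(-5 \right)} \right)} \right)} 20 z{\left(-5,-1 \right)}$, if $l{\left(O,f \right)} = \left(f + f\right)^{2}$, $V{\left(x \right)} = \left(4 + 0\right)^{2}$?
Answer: $183500800$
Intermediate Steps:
$V{\left(x \right)} = 16$ ($V{\left(x \right)} = 4^{2} = 16$)
$l{\left(O,f \right)} = 4 f^{2}$ ($l{\left(O,f \right)} = \left(2 f\right)^{2} = 4 f^{2}$)
$z{\left(y,p \right)} = 35$ ($z{\left(y,p \right)} = 5 + 6 \cdot 5 = 5 + 30 = 35$)
$l{\left(6,H{\left(V{\left(-5 \right)} \right)} \right)} 20 z{\left(-5,-1 \right)} = 4 \left(16^{2}\right)^{2} \cdot 20 \cdot 35 = 4 \cdot 256^{2} \cdot 20 \cdot 35 = 4 \cdot 65536 \cdot 20 \cdot 35 = 262144 \cdot 20 \cdot 35 = 5242880 \cdot 35 = 183500800$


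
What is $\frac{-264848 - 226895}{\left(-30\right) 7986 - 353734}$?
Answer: $\frac{491743}{593314} \approx 0.82881$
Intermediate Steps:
$\frac{-264848 - 226895}{\left(-30\right) 7986 - 353734} = - \frac{491743}{-239580 - 353734} = - \frac{491743}{-593314} = \left(-491743\right) \left(- \frac{1}{593314}\right) = \frac{491743}{593314}$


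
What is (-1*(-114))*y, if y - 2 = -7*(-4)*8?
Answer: 25764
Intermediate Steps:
y = 226 (y = 2 - 7*(-4)*8 = 2 + 28*8 = 2 + 224 = 226)
(-1*(-114))*y = -1*(-114)*226 = 114*226 = 25764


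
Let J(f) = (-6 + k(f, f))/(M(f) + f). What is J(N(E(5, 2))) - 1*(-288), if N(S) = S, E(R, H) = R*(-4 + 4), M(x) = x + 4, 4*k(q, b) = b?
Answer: 573/2 ≈ 286.50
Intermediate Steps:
k(q, b) = b/4
M(x) = 4 + x
E(R, H) = 0 (E(R, H) = R*0 = 0)
J(f) = (-6 + f/4)/(4 + 2*f) (J(f) = (-6 + f/4)/((4 + f) + f) = (-6 + f/4)/(4 + 2*f))
J(N(E(5, 2))) - 1*(-288) = (-24 + 0)/(8*(2 + 0)) - 1*(-288) = (⅛)*(-24)/2 + 288 = (⅛)*(½)*(-24) + 288 = -3/2 + 288 = 573/2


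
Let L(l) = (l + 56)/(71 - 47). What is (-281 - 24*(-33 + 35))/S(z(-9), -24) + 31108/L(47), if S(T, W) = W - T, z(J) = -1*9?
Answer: 11232767/1545 ≈ 7270.4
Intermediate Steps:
z(J) = -9
L(l) = 7/3 + l/24 (L(l) = (56 + l)/24 = (56 + l)*(1/24) = 7/3 + l/24)
(-281 - 24*(-33 + 35))/S(z(-9), -24) + 31108/L(47) = (-281 - 24*(-33 + 35))/(-24 - 1*(-9)) + 31108/(7/3 + (1/24)*47) = (-281 - 24*2)/(-24 + 9) + 31108/(7/3 + 47/24) = (-281 - 48)/(-15) + 31108/(103/24) = -329*(-1/15) + 31108*(24/103) = 329/15 + 746592/103 = 11232767/1545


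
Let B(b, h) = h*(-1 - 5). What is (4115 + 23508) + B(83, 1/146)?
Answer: 2016476/73 ≈ 27623.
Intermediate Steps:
B(b, h) = -6*h (B(b, h) = h*(-6) = -6*h)
(4115 + 23508) + B(83, 1/146) = (4115 + 23508) - 6/146 = 27623 - 6*1/146 = 27623 - 3/73 = 2016476/73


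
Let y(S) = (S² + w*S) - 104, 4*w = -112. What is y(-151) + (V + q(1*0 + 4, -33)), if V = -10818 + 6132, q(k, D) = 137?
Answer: 22376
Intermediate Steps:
w = -28 (w = (¼)*(-112) = -28)
y(S) = -104 + S² - 28*S (y(S) = (S² - 28*S) - 104 = -104 + S² - 28*S)
V = -4686
y(-151) + (V + q(1*0 + 4, -33)) = (-104 + (-151)² - 28*(-151)) + (-4686 + 137) = (-104 + 22801 + 4228) - 4549 = 26925 - 4549 = 22376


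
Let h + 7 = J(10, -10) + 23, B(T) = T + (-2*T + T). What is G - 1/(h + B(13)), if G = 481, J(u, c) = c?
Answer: 2885/6 ≈ 480.83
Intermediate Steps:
B(T) = 0 (B(T) = T - T = 0)
h = 6 (h = -7 + (-10 + 23) = -7 + 13 = 6)
G - 1/(h + B(13)) = 481 - 1/(6 + 0) = 481 - 1/6 = 481 - 1*⅙ = 481 - ⅙ = 2885/6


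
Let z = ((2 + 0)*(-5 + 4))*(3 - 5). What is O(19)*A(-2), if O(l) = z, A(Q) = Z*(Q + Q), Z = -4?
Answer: 64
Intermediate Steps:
A(Q) = -8*Q (A(Q) = -4*(Q + Q) = -8*Q)
z = 4 (z = (2*(-1))*(-2) = -2*(-2) = 4)
O(l) = 4
O(19)*A(-2) = 4*(-8*(-2)) = 4*16 = 64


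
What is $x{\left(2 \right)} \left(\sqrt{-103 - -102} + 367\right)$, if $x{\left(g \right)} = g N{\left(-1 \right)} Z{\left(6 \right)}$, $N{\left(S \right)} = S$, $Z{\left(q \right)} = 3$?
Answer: $-2202 - 6 i \approx -2202.0 - 6.0 i$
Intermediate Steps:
$x{\left(g \right)} = - 3 g$ ($x{\left(g \right)} = g \left(-1\right) 3 = - g 3 = - 3 g$)
$x{\left(2 \right)} \left(\sqrt{-103 - -102} + 367\right) = \left(-3\right) 2 \left(\sqrt{-103 - -102} + 367\right) = - 6 \left(\sqrt{-103 + 102} + 367\right) = - 6 \left(\sqrt{-1} + 367\right) = - 6 \left(i + 367\right) = - 6 \left(367 + i\right) = -2202 - 6 i$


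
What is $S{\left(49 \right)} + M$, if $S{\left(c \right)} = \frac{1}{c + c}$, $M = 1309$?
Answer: $\frac{128283}{98} \approx 1309.0$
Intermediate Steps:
$S{\left(c \right)} = \frac{1}{2 c}$
$S{\left(49 \right)} + M = \frac{1}{2 \cdot 49} + 1309 = \frac{1}{2} \cdot \frac{1}{49} + 1309 = \frac{1}{98} + 1309 = \frac{128283}{98}$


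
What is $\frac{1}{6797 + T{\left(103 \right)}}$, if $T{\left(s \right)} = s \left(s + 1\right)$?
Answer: $\frac{1}{17509} \approx 5.7113 \cdot 10^{-5}$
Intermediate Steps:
$T{\left(s \right)} = s \left(1 + s\right)$
$\frac{1}{6797 + T{\left(103 \right)}} = \frac{1}{6797 + 103 \left(1 + 103\right)} = \frac{1}{6797 + 103 \cdot 104} = \frac{1}{6797 + 10712} = \frac{1}{17509}$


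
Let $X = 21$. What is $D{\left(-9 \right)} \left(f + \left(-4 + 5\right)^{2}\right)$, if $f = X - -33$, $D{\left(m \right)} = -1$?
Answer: $-55$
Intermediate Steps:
$f = 54$ ($f = 21 - -33 = 21 + 33 = 54$)
$D{\left(-9 \right)} \left(f + \left(-4 + 5\right)^{2}\right) = - (54 + \left(-4 + 5\right)^{2}) = - (54 + 1^{2}) = - (54 + 1) = \left(-1\right) 55 = -55$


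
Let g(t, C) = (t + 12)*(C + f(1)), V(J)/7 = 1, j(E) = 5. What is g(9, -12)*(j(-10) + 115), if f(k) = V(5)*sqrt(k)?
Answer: -12600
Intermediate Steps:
V(J) = 7 (V(J) = 7*1 = 7)
f(k) = 7*sqrt(k)
g(t, C) = (7 + C)*(12 + t) (g(t, C) = (t + 12)*(C + 7*sqrt(1)) = (12 + t)*(C + 7*1) = (12 + t)*(C + 7) = (12 + t)*(7 + C) = (7 + C)*(12 + t))
g(9, -12)*(j(-10) + 115) = (84 + 7*9 + 12*(-12) - 12*9)*(5 + 115) = (84 + 63 - 144 - 108)*120 = -105*120 = -12600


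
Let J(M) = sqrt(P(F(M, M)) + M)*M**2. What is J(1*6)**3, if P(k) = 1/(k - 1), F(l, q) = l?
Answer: 1446336*sqrt(155)/25 ≈ 7.2027e+5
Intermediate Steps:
P(k) = 1/(-1 + k)
J(M) = M**2*sqrt(M + 1/(-1 + M)) (J(M) = sqrt(1/(-1 + M) + M)*M**2 = sqrt(M + 1/(-1 + M))*M**2 = M**2*sqrt(M + 1/(-1 + M)))
J(1*6)**3 = ((1*6)**2*sqrt((1 + (1*6)*(-1 + 1*6))/(-1 + 1*6)))**3 = (6**2*sqrt((1 + 6*(-1 + 6))/(-1 + 6)))**3 = (36*sqrt((1 + 6*5)/5))**3 = (36*sqrt((1 + 30)/5))**3 = (36*sqrt((1/5)*31))**3 = (36*sqrt(31/5))**3 = (36*(sqrt(155)/5))**3 = (36*sqrt(155)/5)**3 = 1446336*sqrt(155)/25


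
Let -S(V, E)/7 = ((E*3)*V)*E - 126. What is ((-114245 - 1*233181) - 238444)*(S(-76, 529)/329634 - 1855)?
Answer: 5365395897680/18313 ≈ 2.9298e+8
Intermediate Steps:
S(V, E) = 882 - 21*V*E**2 (S(V, E) = -7*(((E*3)*V)*E - 126) = -7*(((3*E)*V)*E - 126) = -7*((3*E*V)*E - 126) = -7*(3*V*E**2 - 126) = -7*(-126 + 3*V*E**2) = 882 - 21*V*E**2)
((-114245 - 1*233181) - 238444)*(S(-76, 529)/329634 - 1855) = ((-114245 - 1*233181) - 238444)*((882 - 21*(-76)*529**2)/329634 - 1855) = ((-114245 - 233181) - 238444)*((882 - 21*(-76)*279841)*(1/329634) - 1855) = (-347426 - 238444)*((882 + 446626236)*(1/329634) - 1855) = -585870*(446627118*(1/329634) - 1855) = -585870*(74437853/54939 - 1855) = -585870*(-27473992/54939) = 5365395897680/18313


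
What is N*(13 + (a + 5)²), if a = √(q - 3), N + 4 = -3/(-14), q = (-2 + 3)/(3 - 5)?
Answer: -3657/28 - 265*I*√14/14 ≈ -130.61 - 70.824*I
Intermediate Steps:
q = -½ (q = 1/(-2) = 1*(-½) = -½ ≈ -0.50000)
N = -53/14 (N = -4 - 3/(-14) = -4 - 3*(-1/14) = -4 + 3/14 = -53/14 ≈ -3.7857)
a = I*√14/2 (a = √(-½ - 3) = √(-7/2) = I*√14/2 ≈ 1.8708*I)
N*(13 + (a + 5)²) = -53*(13 + (I*√14/2 + 5)²)/14 = -53*(13 + (5 + I*√14/2)²)/14 = -689/14 - 53*(5 + I*√14/2)²/14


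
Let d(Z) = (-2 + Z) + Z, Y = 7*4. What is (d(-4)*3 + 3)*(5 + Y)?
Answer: -891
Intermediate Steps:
Y = 28
d(Z) = -2 + 2*Z
(d(-4)*3 + 3)*(5 + Y) = ((-2 + 2*(-4))*3 + 3)*(5 + 28) = ((-2 - 8)*3 + 3)*33 = (-10*3 + 3)*33 = (-30 + 3)*33 = -27*33 = -891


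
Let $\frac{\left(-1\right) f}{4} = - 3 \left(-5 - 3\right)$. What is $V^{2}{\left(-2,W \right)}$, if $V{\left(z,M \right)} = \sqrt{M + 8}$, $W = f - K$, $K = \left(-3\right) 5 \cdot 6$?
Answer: $2$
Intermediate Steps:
$K = -90$ ($K = \left(-15\right) 6 = -90$)
$f = -96$ ($f = - 4 \left(- 3 \left(-5 - 3\right)\right) = - 4 \left(\left(-3\right) \left(-8\right)\right) = \left(-4\right) 24 = -96$)
$W = -6$ ($W = -96 - -90 = -96 + 90 = -6$)
$V{\left(z,M \right)} = \sqrt{8 + M}$
$V^{2}{\left(-2,W \right)} = \left(\sqrt{8 - 6}\right)^{2} = \left(\sqrt{2}\right)^{2} = 2$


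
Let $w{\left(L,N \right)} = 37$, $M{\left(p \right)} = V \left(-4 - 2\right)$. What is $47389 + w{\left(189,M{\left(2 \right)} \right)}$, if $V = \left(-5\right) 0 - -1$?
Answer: $47426$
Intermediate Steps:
$V = 1$ ($V = 0 + \left(-4 + 5\right) = 0 + 1 = 1$)
$M{\left(p \right)} = -6$ ($M{\left(p \right)} = 1 \left(-4 - 2\right) = 1 \left(-6\right) = -6$)
$47389 + w{\left(189,M{\left(2 \right)} \right)} = 47389 + 37 = 47426$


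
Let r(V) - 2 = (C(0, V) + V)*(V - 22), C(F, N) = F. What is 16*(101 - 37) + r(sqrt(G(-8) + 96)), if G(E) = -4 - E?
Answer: 906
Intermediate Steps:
r(V) = 2 + V*(-22 + V) (r(V) = 2 + (0 + V)*(V - 22) = 2 + V*(-22 + V))
16*(101 - 37) + r(sqrt(G(-8) + 96)) = 16*(101 - 37) + (2 + (sqrt((-4 - 1*(-8)) + 96))**2 - 22*sqrt((-4 - 1*(-8)) + 96)) = 16*64 + (2 + (sqrt((-4 + 8) + 96))**2 - 22*sqrt((-4 + 8) + 96)) = 1024 + (2 + (sqrt(4 + 96))**2 - 22*sqrt(4 + 96)) = 1024 + (2 + (sqrt(100))**2 - 22*sqrt(100)) = 1024 + (2 + 10**2 - 22*10) = 1024 + (2 + 100 - 220) = 1024 - 118 = 906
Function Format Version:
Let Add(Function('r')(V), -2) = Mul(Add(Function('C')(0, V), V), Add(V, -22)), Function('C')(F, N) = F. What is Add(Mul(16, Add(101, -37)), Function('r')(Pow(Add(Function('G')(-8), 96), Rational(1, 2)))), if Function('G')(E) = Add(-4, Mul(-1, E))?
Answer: 906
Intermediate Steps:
Function('r')(V) = Add(2, Mul(V, Add(-22, V))) (Function('r')(V) = Add(2, Mul(Add(0, V), Add(V, -22))) = Add(2, Mul(V, Add(-22, V))))
Add(Mul(16, Add(101, -37)), Function('r')(Pow(Add(Function('G')(-8), 96), Rational(1, 2)))) = Add(Mul(16, Add(101, -37)), Add(2, Pow(Pow(Add(Add(-4, Mul(-1, -8)), 96), Rational(1, 2)), 2), Mul(-22, Pow(Add(Add(-4, Mul(-1, -8)), 96), Rational(1, 2))))) = Add(Mul(16, 64), Add(2, Pow(Pow(Add(Add(-4, 8), 96), Rational(1, 2)), 2), Mul(-22, Pow(Add(Add(-4, 8), 96), Rational(1, 2))))) = Add(1024, Add(2, Pow(Pow(Add(4, 96), Rational(1, 2)), 2), Mul(-22, Pow(Add(4, 96), Rational(1, 2))))) = Add(1024, Add(2, Pow(Pow(100, Rational(1, 2)), 2), Mul(-22, Pow(100, Rational(1, 2))))) = Add(1024, Add(2, Pow(10, 2), Mul(-22, 10))) = Add(1024, Add(2, 100, -220)) = Add(1024, -118) = 906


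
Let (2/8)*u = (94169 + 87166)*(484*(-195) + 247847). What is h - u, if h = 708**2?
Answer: -111315252516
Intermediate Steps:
u = 111315753780 (u = 4*((94169 + 87166)*(484*(-195) + 247847)) = 4*(181335*(-94380 + 247847)) = 4*(181335*153467) = 4*27828938445 = 111315753780)
h = 501264
h - u = 501264 - 1*111315753780 = 501264 - 111315753780 = -111315252516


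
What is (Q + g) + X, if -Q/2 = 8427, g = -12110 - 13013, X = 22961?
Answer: -19016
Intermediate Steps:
g = -25123
Q = -16854 (Q = -2*8427 = -16854)
(Q + g) + X = (-16854 - 25123) + 22961 = -41977 + 22961 = -19016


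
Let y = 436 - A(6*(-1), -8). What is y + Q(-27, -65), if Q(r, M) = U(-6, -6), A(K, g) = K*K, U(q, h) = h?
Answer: 394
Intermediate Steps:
A(K, g) = K²
Q(r, M) = -6
y = 400 (y = 436 - (6*(-1))² = 436 - 1*(-6)² = 436 - 1*36 = 436 - 36 = 400)
y + Q(-27, -65) = 400 - 6 = 394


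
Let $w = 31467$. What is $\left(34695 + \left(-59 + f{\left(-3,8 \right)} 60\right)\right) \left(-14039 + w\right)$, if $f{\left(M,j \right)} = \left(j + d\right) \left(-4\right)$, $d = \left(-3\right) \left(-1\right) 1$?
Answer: $557626288$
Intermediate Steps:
$d = 3$ ($d = 3 \cdot 1 = 3$)
$f{\left(M,j \right)} = -12 - 4 j$ ($f{\left(M,j \right)} = \left(j + 3\right) \left(-4\right) = \left(3 + j\right) \left(-4\right) = -12 - 4 j$)
$\left(34695 + \left(-59 + f{\left(-3,8 \right)} 60\right)\right) \left(-14039 + w\right) = \left(34695 + \left(-59 + \left(-12 - 32\right) 60\right)\right) \left(-14039 + 31467\right) = \left(34695 + \left(-59 + \left(-12 - 32\right) 60\right)\right) 17428 = \left(34695 - 2699\right) 17428 = 31996 \cdot 17428 = 557626288$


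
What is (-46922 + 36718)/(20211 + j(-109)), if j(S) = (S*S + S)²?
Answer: -10204/138600195 ≈ -7.3622e-5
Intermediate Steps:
j(S) = (S + S²)² (j(S) = (S² + S)² = (S + S²)²)
(-46922 + 36718)/(20211 + j(-109)) = (-46922 + 36718)/(20211 + (-109)²*(1 - 109)²) = -10204/(20211 + 11881*(-108)²) = -10204/(20211 + 11881*11664) = -10204/(20211 + 138579984) = -10204/138600195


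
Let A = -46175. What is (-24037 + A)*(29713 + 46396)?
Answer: -5343765108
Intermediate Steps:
(-24037 + A)*(29713 + 46396) = (-24037 - 46175)*(29713 + 46396) = -70212*76109 = -5343765108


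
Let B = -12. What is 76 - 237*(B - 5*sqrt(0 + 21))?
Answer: 2920 + 1185*sqrt(21) ≈ 8350.4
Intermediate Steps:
76 - 237*(B - 5*sqrt(0 + 21)) = 76 - 237*(-12 - 5*sqrt(0 + 21)) = 76 - 237*(-12 - 5*sqrt(21)) = 76 + (2844 + 1185*sqrt(21)) = 2920 + 1185*sqrt(21)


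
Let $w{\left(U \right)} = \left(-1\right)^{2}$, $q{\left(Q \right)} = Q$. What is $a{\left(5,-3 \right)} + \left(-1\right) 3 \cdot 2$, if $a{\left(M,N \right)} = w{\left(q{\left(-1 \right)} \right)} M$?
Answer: $-1$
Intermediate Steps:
$w{\left(U \right)} = 1$
$a{\left(M,N \right)} = M$ ($a{\left(M,N \right)} = 1 M = M$)
$a{\left(5,-3 \right)} + \left(-1\right) 3 \cdot 2 = 5 + \left(-1\right) 3 \cdot 2 = 5 - 6 = -1$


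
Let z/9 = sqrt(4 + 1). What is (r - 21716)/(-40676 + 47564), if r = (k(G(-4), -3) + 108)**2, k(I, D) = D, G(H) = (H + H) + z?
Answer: -10691/6888 ≈ -1.5521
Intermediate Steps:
z = 9*sqrt(5) (z = 9*sqrt(4 + 1) = 9*sqrt(5) ≈ 20.125)
G(H) = 2*H + 9*sqrt(5) (G(H) = (H + H) + 9*sqrt(5) = 2*H + 9*sqrt(5))
r = 11025 (r = (-3 + 108)**2 = 105**2 = 11025)
(r - 21716)/(-40676 + 47564) = (11025 - 21716)/(-40676 + 47564) = -10691/6888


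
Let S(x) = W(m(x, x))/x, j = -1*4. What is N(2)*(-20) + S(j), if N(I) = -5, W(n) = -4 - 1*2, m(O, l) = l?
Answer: 203/2 ≈ 101.50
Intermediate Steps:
W(n) = -6 (W(n) = -4 - 2 = -6)
j = -4
S(x) = -6/x
N(2)*(-20) + S(j) = -5*(-20) - 6/(-4) = 100 - 6*(-¼) = 100 + 3/2 = 203/2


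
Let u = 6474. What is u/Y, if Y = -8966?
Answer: -3237/4483 ≈ -0.72206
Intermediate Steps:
u/Y = 6474/(-8966) = 6474*(-1/8966) = -3237/4483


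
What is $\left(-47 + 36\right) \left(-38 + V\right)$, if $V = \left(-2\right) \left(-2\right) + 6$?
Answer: $308$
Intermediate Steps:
$V = 10$ ($V = 4 + 6 = 10$)
$\left(-47 + 36\right) \left(-38 + V\right) = \left(-47 + 36\right) \left(-38 + 10\right) = \left(-11\right) \left(-28\right) = 308$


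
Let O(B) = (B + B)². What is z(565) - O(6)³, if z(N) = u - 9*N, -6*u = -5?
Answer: -17946409/6 ≈ -2.9911e+6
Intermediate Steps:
u = ⅚ (u = -⅙*(-5) = ⅚ ≈ 0.83333)
z(N) = ⅚ - 9*N
O(B) = 4*B² (O(B) = (2*B)² = 4*B²)
z(565) - O(6)³ = (⅚ - 9*565) - (4*6²)³ = (⅚ - 5085) - (4*36)³ = -30505/6 - 1*144³ = -30505/6 - 1*2985984 = -30505/6 - 2985984 = -17946409/6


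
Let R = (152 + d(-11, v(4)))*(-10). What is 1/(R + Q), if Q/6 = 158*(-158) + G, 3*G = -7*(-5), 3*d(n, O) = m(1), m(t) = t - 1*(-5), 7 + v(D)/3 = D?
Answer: -1/151254 ≈ -6.6114e-6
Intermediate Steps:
v(D) = -21 + 3*D
m(t) = 5 + t (m(t) = t + 5 = 5 + t)
d(n, O) = 2 (d(n, O) = (5 + 1)/3 = (1/3)*6 = 2)
G = 35/3 (G = (-7*(-5))/3 = (1/3)*35 = 35/3 ≈ 11.667)
Q = -149714 (Q = 6*(158*(-158) + 35/3) = 6*(-24964 + 35/3) = 6*(-74857/3) = -149714)
R = -1540 (R = (152 + 2)*(-10) = 154*(-10) = -1540)
1/(R + Q) = 1/(-1540 - 149714) = 1/(-151254) = -1/151254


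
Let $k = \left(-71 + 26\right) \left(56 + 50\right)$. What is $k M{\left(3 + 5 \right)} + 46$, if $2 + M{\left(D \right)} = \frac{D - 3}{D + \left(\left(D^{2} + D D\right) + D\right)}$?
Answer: $\frac{75363}{8} \approx 9420.4$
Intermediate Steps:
$M{\left(D \right)} = -2 + \frac{-3 + D}{2 D + 2 D^{2}}$ ($M{\left(D \right)} = -2 + \frac{D - 3}{D + \left(\left(D^{2} + D D\right) + D\right)} = -2 + \frac{-3 + D}{D + \left(\left(D^{2} + D^{2}\right) + D\right)} = -2 + \frac{-3 + D}{D + \left(2 D^{2} + D\right)} = -2 + \frac{-3 + D}{D + \left(D + 2 D^{2}\right)} = -2 + \frac{-3 + D}{2 D + 2 D^{2}}$)
$k = -4770$ ($k = \left(-45\right) 106 = -4770$)
$k M{\left(3 + 5 \right)} + 46 = - 4770 \frac{-3 - 4 \left(3 + 5\right)^{2} - 3 \left(3 + 5\right)}{2 \left(3 + 5\right) \left(1 + \left(3 + 5\right)\right)} + 46 = - 4770 \frac{-3 - 4 \cdot 8^{2} - 24}{2 \cdot 8 \left(1 + 8\right)} + 46 = - 4770 \cdot \frac{1}{2} \cdot \frac{1}{8} \cdot \frac{1}{9} \left(-3 - 256 - 24\right) + 46 = - 4770 \cdot \frac{1}{2} \cdot \frac{1}{8} \cdot \frac{1}{9} \left(-283\right) + 46 = \left(-4770\right) \left(- \frac{283}{144}\right) + 46 = \frac{74995}{8} + 46 = \frac{75363}{8}$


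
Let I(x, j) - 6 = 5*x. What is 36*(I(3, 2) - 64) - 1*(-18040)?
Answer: 16492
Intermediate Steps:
I(x, j) = 6 + 5*x
36*(I(3, 2) - 64) - 1*(-18040) = 36*((6 + 5*3) - 64) - 1*(-18040) = 36*((6 + 15) - 64) + 18040 = 36*(21 - 64) + 18040 = 36*(-43) + 18040 = -1548 + 18040 = 16492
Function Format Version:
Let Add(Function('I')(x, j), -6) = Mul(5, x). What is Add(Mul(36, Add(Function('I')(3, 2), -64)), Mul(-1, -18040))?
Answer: 16492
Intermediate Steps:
Function('I')(x, j) = Add(6, Mul(5, x))
Add(Mul(36, Add(Function('I')(3, 2), -64)), Mul(-1, -18040)) = Add(Mul(36, Add(Add(6, Mul(5, 3)), -64)), Mul(-1, -18040)) = Add(Mul(36, Add(Add(6, 15), -64)), 18040) = Add(Mul(36, Add(21, -64)), 18040) = Add(Mul(36, -43), 18040) = Add(-1548, 18040) = 16492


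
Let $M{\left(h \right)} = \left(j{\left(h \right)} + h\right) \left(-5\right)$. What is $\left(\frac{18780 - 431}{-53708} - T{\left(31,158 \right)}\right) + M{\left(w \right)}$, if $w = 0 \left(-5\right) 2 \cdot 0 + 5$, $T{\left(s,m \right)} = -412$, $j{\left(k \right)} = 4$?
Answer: $\frac{19692487}{53708} \approx 366.66$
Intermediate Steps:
$w = 5$ ($w = 0 \cdot 2 \cdot 0 + 5 = 0 \cdot 0 + 5 = 0 + 5 = 5$)
$M{\left(h \right)} = -20 - 5 h$ ($M{\left(h \right)} = \left(4 + h\right) \left(-5\right) = -20 - 5 h$)
$\left(\frac{18780 - 431}{-53708} - T{\left(31,158 \right)}\right) + M{\left(w \right)} = \left(\frac{18780 - 431}{-53708} - -412\right) - 45 = \left(18349 \left(- \frac{1}{53708}\right) + 412\right) - 45 = \left(- \frac{18349}{53708} + 412\right) - 45 = \frac{22109347}{53708} - 45 = \frac{19692487}{53708}$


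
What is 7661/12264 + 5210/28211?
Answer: 280019911/345979704 ≈ 0.80935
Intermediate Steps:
7661/12264 + 5210/28211 = 280019911/345979704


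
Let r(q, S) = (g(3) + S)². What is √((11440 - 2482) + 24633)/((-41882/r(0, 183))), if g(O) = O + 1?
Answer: -34969*√33591/41882 ≈ -153.03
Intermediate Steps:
g(O) = 1 + O
r(q, S) = (4 + S)² (r(q, S) = ((1 + 3) + S)² = (4 + S)²)
√((11440 - 2482) + 24633)/((-41882/r(0, 183))) = √((11440 - 2482) + 24633)/((-41882/(4 + 183)²)) = √(8958 + 24633)/((-41882/(187²))) = √33591/((-41882/34969)) = √33591/((-41882*1/34969)) = √33591/(-41882/34969) = √33591*(-34969/41882) = -34969*√33591/41882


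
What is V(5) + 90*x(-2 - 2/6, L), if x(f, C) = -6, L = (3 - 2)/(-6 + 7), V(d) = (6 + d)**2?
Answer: -419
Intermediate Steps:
L = 1 (L = 1/1 = 1*1 = 1)
V(5) + 90*x(-2 - 2/6, L) = (6 + 5)**2 + 90*(-6) = 11**2 - 540 = 121 - 540 = -419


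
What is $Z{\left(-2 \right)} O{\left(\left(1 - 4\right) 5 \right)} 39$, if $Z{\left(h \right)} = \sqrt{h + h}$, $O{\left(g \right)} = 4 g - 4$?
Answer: $- 4992 i \approx - 4992.0 i$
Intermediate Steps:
$O{\left(g \right)} = -4 + 4 g$
$Z{\left(h \right)} = \sqrt{2} \sqrt{h}$ ($Z{\left(h \right)} = \sqrt{2 h} = \sqrt{2} \sqrt{h}$)
$Z{\left(-2 \right)} O{\left(\left(1 - 4\right) 5 \right)} 39 = \sqrt{2} \sqrt{-2} \left(-4 + 4 \left(1 - 4\right) 5\right) 39 = \sqrt{2} i \sqrt{2} \left(-4 + 4 \left(\left(-3\right) 5\right)\right) 39 = 2 i \left(-4 + 4 \left(-15\right)\right) 39 = 2 i \left(-4 - 60\right) 39 = 2 i \left(-64\right) 39 = - 128 i 39 = - 4992 i$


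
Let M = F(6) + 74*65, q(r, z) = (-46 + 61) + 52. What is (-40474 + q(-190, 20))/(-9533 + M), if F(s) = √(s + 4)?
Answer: 63614087/7435573 + 13469*√10/7435573 ≈ 8.5611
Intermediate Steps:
q(r, z) = 67 (q(r, z) = 15 + 52 = 67)
F(s) = √(4 + s)
M = 4810 + √10 (M = √(4 + 6) + 74*65 = √10 + 4810 = 4810 + √10 ≈ 4813.2)
(-40474 + q(-190, 20))/(-9533 + M) = (-40474 + 67)/(-9533 + (4810 + √10)) = -40407/(-4723 + √10)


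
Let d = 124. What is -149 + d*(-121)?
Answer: -15153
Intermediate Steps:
-149 + d*(-121) = -149 + 124*(-121) = -149 - 15004 = -15153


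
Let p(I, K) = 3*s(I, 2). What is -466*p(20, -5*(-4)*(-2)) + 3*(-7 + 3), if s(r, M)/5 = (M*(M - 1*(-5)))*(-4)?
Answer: 391428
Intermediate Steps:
s(r, M) = -20*M*(5 + M) (s(r, M) = 5*((M*(M - 1*(-5)))*(-4)) = 5*((M*(M + 5))*(-4)) = 5*((M*(5 + M))*(-4)) = 5*(-4*M*(5 + M)) = -20*M*(5 + M))
p(I, K) = -840 (p(I, K) = 3*(-20*2*(5 + 2)) = 3*(-20*2*7) = 3*(-280) = -840)
-466*p(20, -5*(-4)*(-2)) + 3*(-7 + 3) = -466*(-840) + 3*(-7 + 3) = 391440 + 3*(-4) = 391440 - 12 = 391428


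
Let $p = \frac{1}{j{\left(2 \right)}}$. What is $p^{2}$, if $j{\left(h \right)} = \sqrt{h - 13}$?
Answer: $- \frac{1}{11} \approx -0.090909$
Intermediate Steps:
$j{\left(h \right)} = \sqrt{-13 + h}$
$p = - \frac{i \sqrt{11}}{11}$ ($p = \frac{1}{\sqrt{-13 + 2}} = \frac{1}{\sqrt{-11}} = \frac{1}{i \sqrt{11}} = - \frac{i \sqrt{11}}{11} \approx - 0.30151 i$)
$p^{2} = \left(- \frac{i \sqrt{11}}{11}\right)^{2} = - \frac{1}{11}$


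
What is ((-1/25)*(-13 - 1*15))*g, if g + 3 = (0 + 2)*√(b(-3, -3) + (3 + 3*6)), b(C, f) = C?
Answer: -84/25 + 168*√2/25 ≈ 6.1435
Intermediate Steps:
g = -3 + 6*√2 (g = -3 + (0 + 2)*√(-3 + (3 + 3*6)) = -3 + 2*√(-3 + (3 + 18)) = -3 + 2*√(-3 + 21) = -3 + 2*√18 = -3 + 2*(3*√2) = -3 + 6*√2 ≈ 5.4853)
((-1/25)*(-13 - 1*15))*g = ((-1/25)*(-13 - 1*15))*(-3 + 6*√2) = ((-1*1/25)*(-13 - 15))*(-3 + 6*√2) = (-1/25*(-28))*(-3 + 6*√2) = 28*(-3 + 6*√2)/25 = -84/25 + 168*√2/25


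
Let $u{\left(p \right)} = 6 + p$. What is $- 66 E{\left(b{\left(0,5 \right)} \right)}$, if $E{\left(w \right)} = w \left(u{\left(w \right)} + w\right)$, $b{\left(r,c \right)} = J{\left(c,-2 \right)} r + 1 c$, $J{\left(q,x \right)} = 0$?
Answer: $-5280$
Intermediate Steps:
$b{\left(r,c \right)} = c$ ($b{\left(r,c \right)} = 0 r + 1 c = 0 + c = c$)
$E{\left(w \right)} = w \left(6 + 2 w\right)$ ($E{\left(w \right)} = w \left(\left(6 + w\right) + w\right) = w \left(6 + 2 w\right)$)
$- 66 E{\left(b{\left(0,5 \right)} \right)} = - 66 \cdot 2 \cdot 5 \left(3 + 5\right) = - 66 \cdot 2 \cdot 5 \cdot 8 = \left(-66\right) 80 = -5280$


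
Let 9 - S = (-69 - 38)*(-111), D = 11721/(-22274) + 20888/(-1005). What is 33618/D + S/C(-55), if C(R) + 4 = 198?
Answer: -75828231693498/46272774949 ≈ -1638.7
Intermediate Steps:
D = -477038917/22385370 (D = 11721*(-1/22274) + 20888*(-1/1005) = -11721/22274 - 20888/1005 = -477038917/22385370 ≈ -21.310)
S = -11868 (S = 9 - (-69 - 38)*(-111) = 9 - (-107)*(-111) = 9 - 1*11877 = 9 - 11877 = -11868)
C(R) = 194 (C(R) = -4 + 198 = 194)
33618/D + S/C(-55) = 33618/(-477038917/22385370) - 11868/194 = 33618*(-22385370/477038917) - 11868*1/194 = -752551368660/477038917 - 5934/97 = -75828231693498/46272774949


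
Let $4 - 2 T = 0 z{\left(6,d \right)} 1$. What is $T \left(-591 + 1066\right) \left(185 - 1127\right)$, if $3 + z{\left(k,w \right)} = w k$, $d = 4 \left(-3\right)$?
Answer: $-894900$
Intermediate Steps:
$d = -12$
$z{\left(k,w \right)} = -3 + k w$ ($z{\left(k,w \right)} = -3 + w k = -3 + k w$)
$T = 2$ ($T = 2 - \frac{0 \left(-3 + 6 \left(-12\right)\right) 1}{2} = 2 - \frac{0 \left(-3 - 72\right) 1}{2} = 2 - \frac{0 \left(-75\right) 1}{2} = 2 - \frac{0 \cdot 1}{2} = 2 - 0 = 2 + 0 = 2$)
$T \left(-591 + 1066\right) \left(185 - 1127\right) = 2 \left(-591 + 1066\right) \left(185 - 1127\right) = 2 \cdot 475 \left(-942\right) = 2 \left(-447450\right) = -894900$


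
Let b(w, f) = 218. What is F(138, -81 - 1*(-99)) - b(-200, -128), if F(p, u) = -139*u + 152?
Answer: -2568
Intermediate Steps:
F(p, u) = 152 - 139*u
F(138, -81 - 1*(-99)) - b(-200, -128) = (152 - 139*(-81 - 1*(-99))) - 1*218 = (152 - 139*(-81 + 99)) - 218 = (152 - 139*18) - 218 = (152 - 2502) - 218 = -2350 - 218 = -2568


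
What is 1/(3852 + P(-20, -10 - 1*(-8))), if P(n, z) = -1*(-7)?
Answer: 1/3859 ≈ 0.00025913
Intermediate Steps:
P(n, z) = 7
1/(3852 + P(-20, -10 - 1*(-8))) = 1/(3852 + 7) = 1/3859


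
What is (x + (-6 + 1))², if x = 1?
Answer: 16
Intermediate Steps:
(x + (-6 + 1))² = (1 + (-6 + 1))² = (1 - 5)² = (-4)² = 16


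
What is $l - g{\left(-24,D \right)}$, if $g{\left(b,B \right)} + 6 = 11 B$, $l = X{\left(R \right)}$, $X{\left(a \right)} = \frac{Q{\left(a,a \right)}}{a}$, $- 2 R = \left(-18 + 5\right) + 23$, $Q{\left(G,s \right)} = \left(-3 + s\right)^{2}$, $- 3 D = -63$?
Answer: $- \frac{1189}{5} \approx -237.8$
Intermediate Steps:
$D = 21$ ($D = \left(- \frac{1}{3}\right) \left(-63\right) = 21$)
$R = -5$ ($R = - \frac{\left(-18 + 5\right) + 23}{2} = - \frac{-13 + 23}{2} = \left(- \frac{1}{2}\right) 10 = -5$)
$X{\left(a \right)} = \frac{\left(-3 + a\right)^{2}}{a}$
$l = - \frac{64}{5}$ ($l = \frac{\left(-3 - 5\right)^{2}}{-5} = - \frac{\left(-8\right)^{2}}{5} = \left(- \frac{1}{5}\right) 64 = - \frac{64}{5} \approx -12.8$)
$g{\left(b,B \right)} = -6 + 11 B$
$l - g{\left(-24,D \right)} = - \frac{64}{5} - \left(-6 + 11 \cdot 21\right) = - \frac{64}{5} - \left(-6 + 231\right) = - \frac{64}{5} - 225 = - \frac{1189}{5}$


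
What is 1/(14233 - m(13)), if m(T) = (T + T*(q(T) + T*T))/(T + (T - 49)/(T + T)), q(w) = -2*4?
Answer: 151/2121805 ≈ 7.1166e-5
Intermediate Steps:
q(w) = -8
m(T) = (T + T*(-8 + T²))/(T + (-49 + T)/(2*T)) (m(T) = (T + T*(-8 + T*T))/(T + (T - 49)/(T + T)) = (T + T*(-8 + T²))/(T + (-49 + T)/((2*T))) = (T + T*(-8 + T²))/(T + (-49 + T)*(1/(2*T))) = (T + T*(-8 + T²))/(T + (-49 + T)/(2*T)))
1/(14233 - m(13)) = 1/(14233 - 2*13²*(-7 + 13²)/(-49 + 13 + 2*13²)) = 1/(14233 - 2*169*(-7 + 169)/(-49 + 13 + 2*169)) = 1/(14233 - 2*169*162/(-49 + 13 + 338)) = 1/(14233 - 2*169*162/302) = 1/(14233 - 1*27378/151) = 1/(14233 - 27378/151) = 1/(2121805/151) = 151/2121805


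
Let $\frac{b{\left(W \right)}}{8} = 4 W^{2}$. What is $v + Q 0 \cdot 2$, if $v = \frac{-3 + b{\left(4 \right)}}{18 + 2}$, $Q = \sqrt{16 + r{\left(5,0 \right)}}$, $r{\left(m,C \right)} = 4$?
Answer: $\frac{509}{20} \approx 25.45$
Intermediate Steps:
$b{\left(W \right)} = 32 W^{2}$ ($b{\left(W \right)} = 8 \cdot 4 W^{2} = 32 W^{2}$)
$Q = 2 \sqrt{5}$ ($Q = \sqrt{16 + 4} = \sqrt{20} = 2 \sqrt{5} \approx 4.4721$)
$v = \frac{509}{20}$ ($v = \frac{-3 + 32 \cdot 4^{2}}{18 + 2} = \frac{-3 + 32 \cdot 16}{20} = \left(-3 + 512\right) \frac{1}{20} = 509 \cdot \frac{1}{20} = \frac{509}{20} \approx 25.45$)
$v + Q 0 \cdot 2 = \frac{509}{20} + 2 \sqrt{5} \cdot 0 \cdot 2 = \frac{509}{20} + 2 \sqrt{5} \cdot 0 = \frac{509}{20} + 0 = \frac{509}{20}$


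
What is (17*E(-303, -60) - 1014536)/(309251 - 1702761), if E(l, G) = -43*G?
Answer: 485338/696755 ≈ 0.69657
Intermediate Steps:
(17*E(-303, -60) - 1014536)/(309251 - 1702761) = (17*(-43*(-60)) - 1014536)/(309251 - 1702761) = (17*2580 - 1014536)/(-1393510) = (43860 - 1014536)*(-1/1393510) = -970676*(-1/1393510) = 485338/696755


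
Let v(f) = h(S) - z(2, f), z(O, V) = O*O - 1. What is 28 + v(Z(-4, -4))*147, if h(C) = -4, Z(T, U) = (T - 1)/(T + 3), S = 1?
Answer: -1001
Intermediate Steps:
z(O, V) = -1 + O² (z(O, V) = O² - 1 = -1 + O²)
Z(T, U) = (-1 + T)/(3 + T)
v(f) = -7 (v(f) = -4 - (-1 + 2²) = -4 - (-1 + 4) = -4 - 1*3 = -4 - 3 = -7)
28 + v(Z(-4, -4))*147 = 28 - 7*147 = 28 - 1029 = -1001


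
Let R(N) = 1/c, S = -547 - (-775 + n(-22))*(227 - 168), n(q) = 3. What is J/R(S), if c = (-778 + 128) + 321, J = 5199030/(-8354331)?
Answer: 190053430/928259 ≈ 204.74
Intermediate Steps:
J = -577670/928259 (J = 5199030*(-1/8354331) = -577670/928259 ≈ -0.62232)
c = -329 (c = -650 + 321 = -329)
S = 45001 (S = -547 - (-775 + 3)*(227 - 168) = -547 - (-772)*59 = -547 - 1*(-45548) = -547 + 45548 = 45001)
R(N) = -1/329 (R(N) = 1/(-329) = -1/329)
J/R(S) = -577670/(928259*(-1/329)) = -577670/928259*(-329) = 190053430/928259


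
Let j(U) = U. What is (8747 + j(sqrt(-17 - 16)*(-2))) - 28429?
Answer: -19682 - 2*I*sqrt(33) ≈ -19682.0 - 11.489*I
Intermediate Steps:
(8747 + j(sqrt(-17 - 16)*(-2))) - 28429 = (8747 + sqrt(-17 - 16)*(-2)) - 28429 = (8747 + sqrt(-33)*(-2)) - 28429 = (8747 + (I*sqrt(33))*(-2)) - 28429 = (8747 - 2*I*sqrt(33)) - 28429 = -19682 - 2*I*sqrt(33)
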